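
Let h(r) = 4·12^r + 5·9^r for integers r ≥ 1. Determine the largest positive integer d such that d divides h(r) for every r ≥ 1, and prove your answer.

d = 3

Computing the first values: h(1) = 93 and h(2) = 981; gcd(93, 981) = 3, so d ≤ 3.
We prove 3 | 4·12^r + 5·9^r for all r ≥ 1 by induction on r.
Base case (r = 1): h(1) = 93 = 3·(31), so 3 | h(1).
For the inductive step, assume it holds for an arbitrary j ≥ 1, i.e. 3 | h(j). Then
h(j+1) − 12·h(j) = (4·12^(j+1) + 5·9^(j+1)) − 12·(4·12^j + 5·9^j) = (5)·9^j·(9 − 12) = (-15)·9^j. Since 3 | h(j) by the inductive hypothesis, 3 | 12·h(j); and 3 | -15 since -15 = 3·-5. Therefore 3 | h(j+1).
Hence, by induction on r, the claim holds for every r ≥ 1.
Therefore the largest such d is 3.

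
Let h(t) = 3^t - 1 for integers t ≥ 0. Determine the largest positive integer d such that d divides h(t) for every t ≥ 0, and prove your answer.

d = 2

Computing the first values: h(0) = 0 and h(1) = 2; gcd(0, 2) = 2, so d ≤ 2.
We prove 2 | 3^t - 1 for all t ≥ 0 by induction on t.
Base case (t = 0): h(0) = 0 = 2·(0), so 2 | h(0).
Suppose the result is true for t = p, i.e. 2 | h(p). Then
h(p+1) = 3^(p+1) - 1 = 3·(3^p - 1) + 2 = 3·h(p) + 2. The first term is divisible by 2 by the inductive hypothesis, and 2 is divisible by 2. Hence 2 | h(p+1).
Hence, by induction on t, the claim holds for every t ≥ 0.
Therefore the largest such d is 2.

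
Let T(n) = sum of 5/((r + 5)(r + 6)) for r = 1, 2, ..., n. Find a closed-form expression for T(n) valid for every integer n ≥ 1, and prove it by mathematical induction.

We claim T(n) = 5n/(6(n + 6)) for all n ≥ 1.
Base case (n = 1): T(1) = 5/42, and the closed form gives 5/42. They agree.
For the inductive step, assume it holds for an arbitrary r ≥ 1, so T(r) = 5r/(6(r + 6)).
Then T(r+1) = T(r) + (5/((r + 6)(r + 7))) = (5r/(6(r + 6))) + (5/((r + 6)(r + 7))).
Simplifying, T(r+1) = 5(r + 1)/(6(r + 7)) = 5(r+1)/(6((r+1) + 6)),
which is the closed form with n = r+1.
This completes the induction.

T(n) = 5n/(6(n + 6))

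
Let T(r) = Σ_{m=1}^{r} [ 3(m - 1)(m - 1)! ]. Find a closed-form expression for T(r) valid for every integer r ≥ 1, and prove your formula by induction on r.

We claim T(r) = 3r! - 3 for all r ≥ 1.
Base case (r = 1): T(1) = 0, and the closed form gives 0. They agree.
Inductive step: suppose the statement holds for some m ≥ 1, so T(m) = 3m! - 3.
Then T(m+1) = T(m) + (3m·m!) = (3m! - 3) + (3m·m!).
Simplifying, T(m+1) = 3(m+1)! - 3,
which is the closed form with r = m+1.
This completes the induction.

T(r) = 3r! - 3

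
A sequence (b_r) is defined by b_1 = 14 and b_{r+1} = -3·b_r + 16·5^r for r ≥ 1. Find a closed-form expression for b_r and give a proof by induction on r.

Computing the first terms: b_1 = 14, b_2 = 38, b_3 = 286. This suggests b_r = 4(-3)^(r - 1) + 2·5^r.
Base step (r = 1): the formula gives 14 = 14 = b_1.
Suppose the result is true for r = j, so b_j = 4(-3)^(j - 1) + 2·5^j.
Then b_{j+1} = -3·b_j + 16·5^j = -3·(4(-3)^(j - 1) + 2·5^j) + 16·5^j = 4(-3)^j + 2·5^(j + 1) = 4(-3)^((j+1) - 1) + 2·5^(j+1),
which is the claimed formula at r = j+1.
This completes the induction.

b_r = 4(-3)^(r - 1) + 2·5^r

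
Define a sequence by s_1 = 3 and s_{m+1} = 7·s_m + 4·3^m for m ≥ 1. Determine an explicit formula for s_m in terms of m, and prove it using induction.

Computing the first terms: s_1 = 3, s_2 = 33, s_3 = 267. This suggests s_m = -3^m + 6·7^(m - 1).
For the base case m = 1: the formula gives 3 = 3 = s_1.
Inductive step: assume the claim holds for m = j, so s_j = -3^j + 6·7^(j - 1).
Then s_{j+1} = 7·s_j + 4·3^j = 7·(-3^j + 6·7^(j - 1)) + 4·3^j = -3^(j + 1) + 6·7^j = -3^(j+1) + 6·7^((j+1) - 1),
which is the claimed formula at m = j+1.
Hence, by induction on m, the claim holds for every m ≥ 1.

s_m = -3^m + 6·7^(m - 1)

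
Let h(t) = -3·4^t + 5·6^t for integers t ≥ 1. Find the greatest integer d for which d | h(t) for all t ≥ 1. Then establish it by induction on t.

d = 6

Computing the first values: h(1) = 18 and h(2) = 132; gcd(18, 132) = 6, so d ≤ 6.
We prove 6 | -3·4^t + 5·6^t for all t ≥ 1 by induction on t.
When t = 1: h(1) = 18 = 6·(3), so 6 | h(1).
Suppose the result is true for t = m, i.e. 6 | h(m). Then
h(m+1) − 6·h(m) = (-3·4^(m+1) + 5·6^(m+1)) − 6·(-3·4^m + 5·6^m) = (-3)·4^m·(4 − 6) = (6)·4^m. Since 6 | h(m) by the inductive hypothesis, 6 | 6·h(m); and 6 | 6 since 6 = 6·1. Therefore 6 | h(m+1).
This completes the induction.
Therefore the largest such d is 6.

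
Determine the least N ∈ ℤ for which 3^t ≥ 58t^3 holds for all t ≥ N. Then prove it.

At t = 9: 19683 < 42282, so the inequality fails and N ≥ 10. We prove 3^t ≥ 58t^3 for all t ≥ 10.
When t = 10: 3^t = 59049 and 58t^3 = 58000, so 59049 ≥ 58000.
Suppose the result is true for t = r, so 3^r ≥ 58r^3.
Then 3^(r + 1) = 3·(3^r) ≥ 3·(58r^3).
Also, for r ≥ 10 we have 3·(58r^3) ≥ 58(r+1)^3, since 3 ≥ (1 + 1/r)^3 for all r ≥ 10.
Combining, 3^(r + 1) ≥ 58(r+1)^3.
By the principle of mathematical induction, the result holds for all t ≥ 10.
Hence the smallest such N is 10.

N = 10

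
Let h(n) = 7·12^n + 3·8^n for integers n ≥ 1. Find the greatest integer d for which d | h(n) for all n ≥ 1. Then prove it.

d = 12

Computing the first values: h(1) = 108 and h(2) = 1200; gcd(108, 1200) = 12, so d ≤ 12.
We prove 12 | 7·12^n + 3·8^n for all n ≥ 1 by induction on n.
When n = 1: h(1) = 108 = 12·(9), so 12 | h(1).
Suppose the result is true for n = j, i.e. 12 | h(j). Then
h(j+1) − 12·h(j) = (7·12^(j+1) + 3·8^(j+1)) − 12·(7·12^j + 3·8^j) = (3)·8^j·(8 − 12) = (-12)·8^j. Since 12 | h(j) by the inductive hypothesis, 12 | 12·h(j); and 12 | -12 since -12 = 12·-1. Therefore 12 | h(j+1).
By the principle of mathematical induction, the result holds for all n ≥ 1.
Therefore the largest such d is 12.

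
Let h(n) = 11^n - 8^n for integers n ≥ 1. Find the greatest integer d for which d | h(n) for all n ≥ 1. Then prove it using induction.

Computing the first values: h(1) = 3 and h(2) = 57; gcd(3, 57) = 3, so d ≤ 3.
We prove 3 | 11^n - 8^n for all n ≥ 1 by induction on n.
Base step (n = 1): h(1) = 3 = 3·(1), so 3 | h(1).
Inductive step: suppose the statement holds for some r ≥ 1, i.e. 3 | h(r). Then
11^{r+1} − 8^{r+1} = 11·11^r − 8·8^r = 11·(11^r − 8^r) + (3)·8^r. The first term is divisible by 3 by the inductive hypothesis, and the second term (3)·8^r is divisible by 3 since 3 | 3. Hence 3 | h(r+1).
This completes the induction.
Therefore the largest such d is 3.

d = 3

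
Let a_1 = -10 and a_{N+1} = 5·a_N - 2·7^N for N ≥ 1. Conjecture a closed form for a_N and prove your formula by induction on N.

a_N = -3·5^(N - 1) - 7^N

Computing the first terms: a_1 = -10, a_2 = -64, a_3 = -418. This suggests a_N = -3·5^(N - 1) - 7^N.
When N = 1: the formula gives -10 = -10 = a_1.
For the inductive step, assume it holds for an arbitrary r ≥ 1, so a_r = -3·5^(r - 1) - 7^r.
Then a_{r+1} = 5·a_r - 2·7^r = 5·(-3·5^(r - 1) - 7^r) - 2·7^r = -3·5^r - 7^(r + 1) = -3·5^((r+1) - 1) - 7^(r+1),
which is the claimed formula at N = r+1.
By induction, the statement is established for all N ≥ 1.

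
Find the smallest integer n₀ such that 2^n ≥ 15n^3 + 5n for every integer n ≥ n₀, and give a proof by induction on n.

At n = 15: 32768 < 50700, so the inequality fails and n₀ ≥ 16. We prove 2^n ≥ 15n^3 + 5n for all n ≥ 16.
For the base case n = 16: 2^n = 65536 and 15n^3 + 5n = 61520, so 65536 ≥ 61520.
Inductive step: assume the claim holds for n = i, so 2^i ≥ 15i^3 + 5i.
Then 2^(i + 1) = 2·(2^i) ≥ 2·(15i^3 + 5i).
Also, for i ≥ 16 we have 2·(15i^3 + 5i) ≥ 15(i+1)^3 + 5(i+1), since 2·(15i^3 + 5i) − (15(i+1)^3 + 5(i+1)) = 15i^3 - 45i^2 - 40i - 20, which is nonnegative for all i ≥ 16.
Combining, 2^(i + 1) ≥ 15(i+1)^3 + 5(i+1).
By the principle of mathematical induction, the result holds for all n ≥ 16.
Hence the smallest such n₀ is 16.

n₀ = 16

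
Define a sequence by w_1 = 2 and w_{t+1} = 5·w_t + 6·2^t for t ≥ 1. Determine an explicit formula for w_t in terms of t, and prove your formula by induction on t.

w_t = -2^(t + 1) + 6·5^(t - 1)

Computing the first terms: w_1 = 2, w_2 = 22, w_3 = 134. This suggests w_t = -2^(t + 1) + 6·5^(t - 1).
When t = 1: the formula gives 2 = 2 = w_1.
Suppose the result is true for t = r, so w_r = -2^(r + 1) + 6·5^(r - 1).
Then w_{r+1} = 5·w_r + 6·2^r = 5·(-2^(r + 1) + 6·5^(r - 1)) + 6·2^r = -2^(r + 2) + 6·5^r = -2^((r+1) + 1) + 6·5^((r+1) - 1),
which is the claimed formula at t = r+1.
By the principle of mathematical induction, the result holds for all t ≥ 1.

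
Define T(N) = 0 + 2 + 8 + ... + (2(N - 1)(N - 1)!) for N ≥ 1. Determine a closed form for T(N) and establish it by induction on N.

T(N) = 2N! - 2

We claim T(N) = 2N! - 2 for all N ≥ 1.
Base step (N = 1): T(1) = 0, and the closed form gives 0. They agree.
Suppose the result is true for N = k, so T(k) = 2k! - 2.
Then T(k+1) = T(k) + (2k·k!) = (2k! - 2) + (2k·k!).
Simplifying, T(k+1) = 2(k+1)! - 2,
which is the closed form with N = k+1.
This completes the induction.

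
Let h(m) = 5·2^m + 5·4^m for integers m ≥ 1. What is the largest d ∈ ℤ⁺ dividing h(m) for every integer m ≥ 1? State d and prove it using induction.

Computing the first values: h(1) = 30 and h(2) = 100; gcd(30, 100) = 10, so d ≤ 10.
We prove 10 | 5·2^m + 5·4^m for all m ≥ 1 by induction on m.
For the base case m = 1: h(1) = 30 = 10·(3), so 10 | h(1).
Inductive step: assume the claim holds for m = k, i.e. 10 | h(k). Then
h(k+1) − 4·h(k) = (5·2^(k+1) + 5·4^(k+1)) − 4·(5·2^k + 5·4^k) = (5)·2^k·(2 − 4) = (-10)·2^k. Since 10 | h(k) by the inductive hypothesis, 10 | 4·h(k); and 10 | -10 since -10 = 10·-1. Therefore 10 | h(k+1).
By induction, the statement is established for all m ≥ 1.
Therefore the largest such d is 10.

d = 10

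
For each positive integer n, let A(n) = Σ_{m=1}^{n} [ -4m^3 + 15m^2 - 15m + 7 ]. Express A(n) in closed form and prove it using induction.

We claim A(n) = -n(n^3 - 3n^2 + n - 2) for all n ≥ 1.
Base case (n = 1): A(1) = 3, and the closed form gives 3. They agree.
Inductive step: suppose the statement holds for some m ≥ 1, so A(m) = m(-m^3 + 3m^2 - m + 2).
Then A(m+1) = A(m) + (-4m^3 + 3m^2 + 3m + 3) = (m(-m^3 + 3m^2 - m + 2)) + (-4m^3 + 3m^2 + 3m + 3).
Simplifying, A(m+1) = -(m + 1)(m^3 - 2m - 3) = -(m+1)((m+1)^3 - 3(m+1)^2 + (m+1) - 2),
which is the closed form with n = m+1.
This completes the induction.

A(n) = -n(n^3 - 3n^2 + n - 2)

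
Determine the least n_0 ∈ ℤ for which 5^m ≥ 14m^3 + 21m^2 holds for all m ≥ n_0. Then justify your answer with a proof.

At m = 4: 625 < 1232, so the inequality fails and n_0 ≥ 5. We prove 5^m ≥ 14m^3 + 21m^2 for all m ≥ 5.
Base step (m = 5): 5^m = 3125 and 14m^3 + 21m^2 = 2275, so 3125 ≥ 2275.
For the inductive step, assume it holds for an arbitrary i ≥ 5, so 5^i ≥ 14i^3 + 21i^2.
Then 5^(i + 1) = 5·(5^i) ≥ 5·(14i^3 + 21i^2).
Also, for i ≥ 5 we have 5·(14i^3 + 21i^2) ≥ 14(i+1)^3 + 21(i+1)^2, since 5·(14i^3 + 21i^2) − (14(i+1)^3 + 21(i+1)^2) = 56i^3 + 42i^2 - 84i - 35, which is nonnegative for all i ≥ 5.
Combining, 5^(i + 1) ≥ 14(i+1)^3 + 21(i+1)^2.
Hence, by induction on m, the claim holds for every m ≥ 5.
Hence the smallest such n_0 is 5.

n_0 = 5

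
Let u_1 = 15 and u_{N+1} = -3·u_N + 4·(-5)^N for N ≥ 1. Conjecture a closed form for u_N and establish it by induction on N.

Computing the first terms: u_1 = 15, u_2 = -65, u_3 = 295. This suggests u_N = 5(-3)^(N - 1) - 2(-5)^N.
For the base case N = 1: the formula gives 15 = 15 = u_1.
Inductive step: suppose the statement holds for some j ≥ 1, so u_j = 5(-3)^(j - 1) - 2(-5)^j.
Then u_{j+1} = -3·u_j + 4·(-5)^j = -3·(5(-3)^(j - 1) - 2(-5)^j) + 4·(-5)^j = 5(-3)^j - 2(-5)^(j + 1) = 5(-3)^((j+1) - 1) - 2(-5)^(j+1),
which is the claimed formula at N = j+1.
By the principle of mathematical induction, the result holds for all N ≥ 1.

u_N = 5(-3)^(N - 1) - 2(-5)^N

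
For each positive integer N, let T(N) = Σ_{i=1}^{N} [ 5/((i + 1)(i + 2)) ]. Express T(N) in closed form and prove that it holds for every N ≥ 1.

We claim T(N) = 5N/(2(N + 2)) for all N ≥ 1.
When N = 1: T(1) = 5/6, and the closed form gives 5/6. They agree.
Inductive step: assume the claim holds for N = i, so T(i) = 5i/(2(i + 2)).
Then T(i+1) = T(i) + (5/((i + 2)(i + 3))) = (5i/(2(i + 2))) + (5/((i + 2)(i + 3))).
Simplifying, T(i+1) = 5(i + 1)/(2(i + 3)) = 5(i+1)/(2((i+1) + 2)),
which is the closed form with N = i+1.
Hence, by induction on N, the claim holds for every N ≥ 1.

T(N) = 5N/(2(N + 2))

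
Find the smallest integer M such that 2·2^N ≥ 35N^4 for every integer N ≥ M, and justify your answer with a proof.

At N = 21: 4194304 < 6806835, so the inequality fails and M ≥ 22. We prove 2·2^N ≥ 35N^4 for all N ≥ 22.
Base case (N = 22): 2·2^N = 8388608 and 35N^4 = 8198960, so 8388608 ≥ 8198960.
Inductive step: suppose the statement holds for some j ≥ 22, so 2·2^j ≥ 35j^4.
Then 2·2^(j + 1) = 2·(2·2^j) ≥ 2·(35j^4).
Also, for j ≥ 22 we have 2·(35j^4) ≥ 35(j+1)^4, since 2 ≥ (1 + 1/j)^4 for all j ≥ 22.
Combining, 2·2^(j + 1) ≥ 35(j+1)^4.
By the principle of mathematical induction, the result holds for all N ≥ 22.
Hence the smallest such M is 22.

M = 22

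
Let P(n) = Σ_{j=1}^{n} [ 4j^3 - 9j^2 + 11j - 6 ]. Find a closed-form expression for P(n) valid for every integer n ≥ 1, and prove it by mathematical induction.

P(n) = n(n - 1)(n^2 + 2)

We claim P(n) = n(n - 1)(n^2 + 2) for all n ≥ 1.
When n = 1: P(1) = 0, and the closed form gives 0. They agree.
Suppose the result is true for n = j, so P(j) = j(j^3 - j^2 + 2j - 2).
Then P(j+1) = P(j) + (j(4j^2 + 3j + 5)) = (j(j^3 - j^2 + 2j - 2)) + (j(4j^2 + 3j + 5)).
Simplifying, P(j+1) = j(j + 1)(j^2 + 2j + 3) = (j+1)((j+1) - 1)((j+1)^2 + 2),
which is the closed form with n = j+1.
By induction, the statement is established for all n ≥ 1.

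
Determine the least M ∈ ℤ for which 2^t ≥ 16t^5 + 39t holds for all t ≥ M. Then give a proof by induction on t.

At t = 28: 268435456 < 275366980, so the inequality fails and M ≥ 29. We prove 2^t ≥ 16t^5 + 39t for all t ≥ 29.
When t = 29: 2^t = 536870912 and 16t^5 + 39t = 328179515, so 536870912 ≥ 328179515.
For the inductive step, assume it holds for an arbitrary p ≥ 29, so 2^p ≥ 16p^5 + 39p.
Then 2^(p + 1) = 2·(2^p) ≥ 2·(16p^5 + 39p).
Also, for p ≥ 29 we have 2·(16p^5 + 39p) ≥ 16(p+1)^5 + 39(p+1), since 2·(16p^5 + 39p) − (16(p+1)^5 + 39(p+1)) = 16p^5 - 80p^4 - 160p^3 - 160p^2 - 41p - 55, which is nonnegative for all p ≥ 29.
Combining, 2^(p + 1) ≥ 16(p+1)^5 + 39(p+1).
This completes the induction.
Hence the smallest such M is 29.

M = 29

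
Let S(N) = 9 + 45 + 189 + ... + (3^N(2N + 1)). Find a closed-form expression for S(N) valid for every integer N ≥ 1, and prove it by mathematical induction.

We claim S(N) = 3^(N + 1)N for all N ≥ 1.
Base case (N = 1): S(1) = 9, and the closed form gives 9. They agree.
Inductive step: assume the claim holds for N = j, so S(j) = 3^(j + 1)j.
Then S(j+1) = S(j) + (3^(j + 1)(2j + 3)) = (3^(j + 1)j) + (3^(j + 1)(2j + 3)).
Simplifying, S(j+1) = 3^(j + 2)(j + 1) = 3^((j+1) + 1)(j+1),
which is the closed form with N = j+1.
Hence, by induction on N, the claim holds for every N ≥ 1.

S(N) = 3^(N + 1)N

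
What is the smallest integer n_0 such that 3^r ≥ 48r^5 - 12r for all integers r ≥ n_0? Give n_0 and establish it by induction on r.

n_0 = 17

At r = 16: 43046721 < 50331456, so the inequality fails and n_0 ≥ 17. We prove 3^r ≥ 48r^5 - 12r for all r ≥ 17.
For the base case r = 17: 3^r = 129140163 and 48r^5 - 12r = 68152932, so 129140163 ≥ 68152932.
Inductive step: suppose the statement holds for some p ≥ 17, so 3^p ≥ 48p^5 - 12p.
Then 3^(p + 1) = 3·(3^p) ≥ 3·(48p^5 - 12p).
Also, for p ≥ 17 we have 3·(48p^5 - 12p) ≥ 48(p+1)^5 - 12(p+1), since 3·(48p^5 - 12p) − (48(p+1)^5 - 12(p+1)) = 96p^5 - 240p^4 - 480p^3 - 480p^2 - 264p - 36, which is nonnegative for all p ≥ 17.
Combining, 3^(p + 1) ≥ 48(p+1)^5 - 12(p+1).
By the principle of mathematical induction, the result holds for all r ≥ 17.
Hence the smallest such n_0 is 17.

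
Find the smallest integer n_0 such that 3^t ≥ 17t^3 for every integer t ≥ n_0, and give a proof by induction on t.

At t = 8: 6561 < 8704, so the inequality fails and n_0 ≥ 9. We prove 3^t ≥ 17t^3 for all t ≥ 9.
When t = 9: 3^t = 19683 and 17t^3 = 12393, so 19683 ≥ 12393.
Inductive step: suppose the statement holds for some i ≥ 9, so 3^i ≥ 17i^3.
Then 3^(i + 1) = 3·(3^i) ≥ 3·(17i^3).
Also, for i ≥ 9 we have 3·(17i^3) ≥ 17(i+1)^3, since 3 ≥ (1 + 1/i)^3 for all i ≥ 9.
Combining, 3^(i + 1) ≥ 17(i+1)^3.
This completes the induction.
Hence the smallest such n_0 is 9.

n_0 = 9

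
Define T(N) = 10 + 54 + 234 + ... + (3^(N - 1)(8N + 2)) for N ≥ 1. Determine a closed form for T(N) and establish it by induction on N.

We claim T(N) = 3^N(4N - 1) + 1 for all N ≥ 1.
For the base case N = 1: T(1) = 10, and the closed form gives 10. They agree.
Inductive step: suppose the statement holds for some r ≥ 1, so T(r) = 3^r(4r - 1) + 1.
Then T(r+1) = T(r) + (3^r(8r + 10)) = (3^r(4r - 1) + 1) + (3^r(8r + 10)).
Simplifying, T(r+1) = 12·3^r·r + 9·3^r + 1 = 3^(r+1)(4(r+1) - 1) + 1,
which is the closed form with N = r+1.
By induction, the statement is established for all N ≥ 1.

T(N) = 3^N(4N - 1) + 1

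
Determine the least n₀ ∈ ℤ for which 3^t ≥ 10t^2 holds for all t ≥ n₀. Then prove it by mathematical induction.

At t = 5: 243 < 250, so the inequality fails and n₀ ≥ 6. We prove 3^t ≥ 10t^2 for all t ≥ 6.
When t = 6: 3^t = 729 and 10t^2 = 360, so 729 ≥ 360.
Inductive step: assume the claim holds for t = i, so 3^i ≥ 10i^2.
Then 3^(i + 1) = 3·(3^i) ≥ 3·(10i^2).
Also, for i ≥ 6 we have 3·(10i^2) ≥ 10(i+1)^2, since 3 ≥ (1 + 1/i)^2 for all i ≥ 6.
Combining, 3^(i + 1) ≥ 10(i+1)^2.
By the principle of mathematical induction, the result holds for all t ≥ 6.
Hence the smallest such n₀ is 6.

n₀ = 6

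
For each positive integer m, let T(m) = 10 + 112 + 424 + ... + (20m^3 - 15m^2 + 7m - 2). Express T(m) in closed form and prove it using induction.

T(m) = m(5m^3 + 5m^2 + m - 1)

We claim T(m) = m(5m^3 + 5m^2 + m - 1) for all m ≥ 1.
When m = 1: T(1) = 10, and the closed form gives 10. They agree.
For the inductive step, assume it holds for an arbitrary k ≥ 1, so T(k) = k(5k^3 + 5k^2 + k - 1).
Then T(k+1) = T(k) + (20k^3 + 45k^2 + 37k + 10) = (k(5k^3 + 5k^2 + k - 1)) + (20k^3 + 45k^2 + 37k + 10).
Simplifying, T(k+1) = (k + 1)(5k^3 + 20k^2 + 26k + 10) = (k+1)(5(k+1)^3 + 5(k+1)^2 + (k+1) - 1),
which is the closed form with m = k+1.
Hence, by induction on m, the claim holds for every m ≥ 1.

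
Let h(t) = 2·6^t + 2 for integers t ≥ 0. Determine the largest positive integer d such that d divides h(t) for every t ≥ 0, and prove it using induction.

d = 2

Computing the first values: h(0) = 4 and h(1) = 14; gcd(4, 14) = 2, so d ≤ 2.
We prove 2 | 2·6^t + 2 for all t ≥ 0 by induction on t.
For the base case t = 0: h(0) = 4 = 2·(2), so 2 | h(0).
Suppose the result is true for t = j, i.e. 2 | h(j). Then
h(j+1) = 2·6^(j+1) + 2 = 6·(2·6^j + 2) - 10 = 6·h(j) - 10. The first term is divisible by 2 by the inductive hypothesis, and -10 is divisible by 2. Hence 2 | h(j+1).
By the principle of mathematical induction, the result holds for all t ≥ 0.
Therefore the largest such d is 2.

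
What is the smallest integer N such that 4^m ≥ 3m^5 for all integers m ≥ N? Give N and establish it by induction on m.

At m = 8: 65536 < 98304, so the inequality fails and N ≥ 9. We prove 4^m ≥ 3m^5 for all m ≥ 9.
Base case (m = 9): 4^m = 262144 and 3m^5 = 177147, so 262144 ≥ 177147.
Inductive step: assume the claim holds for m = r, so 4^r ≥ 3r^5.
Then 4^(r + 1) = 4·(4^r) ≥ 4·(3r^5).
Also, for r ≥ 9 we have 4·(3r^5) ≥ 3(r+1)^5, since 4 ≥ (1 + 1/r)^5 for all r ≥ 9.
Combining, 4^(r + 1) ≥ 3(r+1)^5.
By induction, the statement is established for all m ≥ 9.
Hence the smallest such N is 9.

N = 9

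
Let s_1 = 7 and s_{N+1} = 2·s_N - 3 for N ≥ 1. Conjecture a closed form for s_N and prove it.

Computing the first terms: s_1 = 7, s_2 = 11, s_3 = 19. This suggests s_N = 2^(N + 1) + 3.
For the base case N = 1: the formula gives 7 = 7 = s_1.
Inductive step: assume the claim holds for N = r, so s_r = 2^(r + 1) + 3.
Then s_{r+1} = 2·s_r - 3 = 2·(2^(r + 1) + 3) - 3 = 2^(r + 2) + 3 = 2^((r+1) + 1) + 3,
which is the claimed formula at N = r+1.
By induction, the statement is established for all N ≥ 1.

s_N = 2^(N + 1) + 3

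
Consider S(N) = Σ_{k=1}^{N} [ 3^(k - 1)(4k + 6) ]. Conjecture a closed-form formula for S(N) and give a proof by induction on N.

We claim S(N) = 2·3^N(N + 1) - 2 for all N ≥ 1.
When N = 1: S(1) = 10, and the closed form gives 10. They agree.
For the inductive step, assume it holds for an arbitrary k ≥ 1, so S(k) = 2·3^k(k + 1) - 2.
Then S(k+1) = S(k) + (3^k(4k + 10)) = (2·3^k(k + 1) - 2) + (3^k(4k + 10)).
Simplifying, S(k+1) = 6·3^k·k + 12·3^k - 2 = 2·3^(k+1)((k+1) + 1) - 2,
which is the closed form with N = k+1.
By induction, the statement is established for all N ≥ 1.

S(N) = 2·3^N(N + 1) - 2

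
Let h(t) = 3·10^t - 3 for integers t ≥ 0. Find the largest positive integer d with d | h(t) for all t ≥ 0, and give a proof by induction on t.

d = 27

Computing the first values: h(0) = 0 and h(1) = 27; gcd(0, 27) = 27, so d ≤ 27.
We prove 27 | 3·10^t - 3 for all t ≥ 0 by induction on t.
Base case (t = 0): h(0) = 0 = 27·(0), so 27 | h(0).
Inductive step: suppose the statement holds for some k ≥ 0, i.e. 27 | h(k). Then
h(k+1) = 3·10^(k+1) - 3 = 10·(3·10^k - 3) + 27 = 10·h(k) + 27. The first term is divisible by 27 by the inductive hypothesis, and 27 is divisible by 27. Hence 27 | h(k+1).
This completes the induction.
Therefore the largest such d is 27.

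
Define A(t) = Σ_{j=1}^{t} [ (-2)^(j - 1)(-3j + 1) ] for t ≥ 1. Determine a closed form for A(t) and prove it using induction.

We claim A(t) = (-2)^t·t for all t ≥ 1.
Base step (t = 1): A(1) = -2, and the closed form gives -2. They agree.
Inductive step: assume the claim holds for t = j, so A(j) = (-2)^j·j.
Then A(j+1) = A(j) + ((-2)^j(-3j - 2)) = ((-2)^j·j) + ((-2)^j(-3j - 2)).
Simplifying, A(j+1) = (-2)^(j + 1)(j + 1) = (-2)^(j+1)·(j+1),
which is the closed form with t = j+1.
By the principle of mathematical induction, the result holds for all t ≥ 1.

A(t) = (-2)^t·t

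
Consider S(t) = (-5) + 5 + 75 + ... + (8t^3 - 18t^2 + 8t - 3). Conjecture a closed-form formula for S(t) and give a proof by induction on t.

S(t) = t(t - 2)(2t^2 + 2t + 1)

We claim S(t) = t(t - 2)(2t^2 + 2t + 1) for all t ≥ 1.
Base case (t = 1): S(1) = -5, and the closed form gives -5. They agree.
Suppose the result is true for t = i, so S(i) = i(2i^3 - 2i^2 - 3i - 2).
Then S(i+1) = S(i) + (8i^3 + 6i^2 - 4i - 5) = (i(2i^3 - 2i^2 - 3i - 2)) + (8i^3 + 6i^2 - 4i - 5).
Simplifying, S(i+1) = (i - 1)(i + 1)(2i^2 + 6i + 5) = (i+1)((i+1) - 2)(2(i+1)^2 + 2(i+1) + 1),
which is the closed form with t = i+1.
Hence, by induction on t, the claim holds for every t ≥ 1.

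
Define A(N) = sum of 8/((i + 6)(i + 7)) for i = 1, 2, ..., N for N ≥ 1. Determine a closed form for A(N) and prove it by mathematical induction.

A(N) = 8N/(7(N + 7))

We claim A(N) = 8N/(7(N + 7)) for all N ≥ 1.
For the base case N = 1: A(1) = 1/7, and the closed form gives 1/7. They agree.
For the inductive step, assume it holds for an arbitrary i ≥ 1, so A(i) = 8i/(7(i + 7)).
Then A(i+1) = A(i) + (8/((i + 7)(i + 8))) = (8i/(7(i + 7))) + (8/((i + 7)(i + 8))).
Simplifying, A(i+1) = 8(i + 1)/(7(i + 8)) = 8(i+1)/(7((i+1) + 7)),
which is the closed form with N = i+1.
This completes the induction.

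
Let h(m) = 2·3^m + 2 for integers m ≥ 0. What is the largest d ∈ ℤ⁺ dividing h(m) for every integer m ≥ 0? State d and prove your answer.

d = 4

Computing the first values: h(0) = 4 and h(1) = 8; gcd(4, 8) = 4, so d ≤ 4.
We prove 4 | 2·3^m + 2 for all m ≥ 0 by induction on m.
For the base case m = 0: h(0) = 4 = 4·(1), so 4 | h(0).
Inductive step: suppose the statement holds for some i ≥ 0, i.e. 4 | h(i). Then
h(i+1) = 2·3^(i+1) + 2 = 3·(2·3^i + 2) - 4 = 3·h(i) - 4. The first term is divisible by 4 by the inductive hypothesis, and -4 is divisible by 4. Hence 4 | h(i+1).
By the principle of mathematical induction, the result holds for all m ≥ 0.
Therefore the largest such d is 4.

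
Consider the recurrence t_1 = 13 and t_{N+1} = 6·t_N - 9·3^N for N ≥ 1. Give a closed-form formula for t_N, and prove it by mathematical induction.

Computing the first terms: t_1 = 13, t_2 = 51, t_3 = 225. This suggests t_N = 3^(N + 1) + 4·6^(N - 1).
When N = 1: the formula gives 13 = 13 = t_1.
For the inductive step, assume it holds for an arbitrary r ≥ 1, so t_r = 3^(r + 1) + 4·6^(r - 1).
Then t_{r+1} = 6·t_r - 9·3^r = 6·(3^(r + 1) + 4·6^(r - 1)) - 9·3^r = 3^(r + 2) + 4·6^r = 3^((r+1) + 1) + 4·6^((r+1) - 1),
which is the claimed formula at N = r+1.
This completes the induction.

t_N = 3^(N + 1) + 4·6^(N - 1)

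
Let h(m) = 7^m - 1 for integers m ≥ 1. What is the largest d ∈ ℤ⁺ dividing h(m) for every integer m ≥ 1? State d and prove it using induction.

Computing the first values: h(1) = 6 and h(2) = 48; gcd(6, 48) = 6, so d ≤ 6.
We prove 6 | 7^m - 1 for all m ≥ 1 by induction on m.
When m = 1: h(1) = 6 = 6·(1), so 6 | h(1).
Inductive step: assume the claim holds for m = k, i.e. 6 | h(k). Then
7^{k+1} − 1^{k+1} = 7·7^k − 1·1^k = 7·(7^k − 1^k) + (6)·1^k. The first term is divisible by 6 by the inductive hypothesis, and the second term (6)·1^k is divisible by 6 since 6 | 6. Hence 6 | h(k+1).
Hence, by induction on m, the claim holds for every m ≥ 1.
Therefore the largest such d is 6.

d = 6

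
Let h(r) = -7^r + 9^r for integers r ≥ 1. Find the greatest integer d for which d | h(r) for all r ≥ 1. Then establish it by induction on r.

d = 2

Computing the first values: h(1) = 2 and h(2) = 32; gcd(2, 32) = 2, so d ≤ 2.
We prove 2 | -7^r + 9^r for all r ≥ 1 by induction on r.
When r = 1: h(1) = 2 = 2·(1), so 2 | h(1).
Inductive step: suppose the statement holds for some j ≥ 1, i.e. 2 | h(j). Then
9^{j+1} − 7^{j+1} = 9·9^j − 7·7^j = 9·(9^j − 7^j) + (2)·7^j. The first term is divisible by 2 by the inductive hypothesis, and the second term (2)·7^j is divisible by 2 since 2 | 2. Hence 2 | h(j+1).
By induction, the statement is established for all r ≥ 1.
Therefore the largest such d is 2.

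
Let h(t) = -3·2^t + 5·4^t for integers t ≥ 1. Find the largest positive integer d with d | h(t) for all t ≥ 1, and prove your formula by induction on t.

Computing the first values: h(1) = 14 and h(2) = 68; gcd(14, 68) = 2, so d ≤ 2.
We prove 2 | -3·2^t + 5·4^t for all t ≥ 1 by induction on t.
When t = 1: h(1) = 14 = 2·(7), so 2 | h(1).
Inductive step: assume the claim holds for t = k, i.e. 2 | h(k). Then
h(k+1) − 4·h(k) = (-3·2^(k+1) + 5·4^(k+1)) − 4·(-3·2^k + 5·4^k) = (-3)·2^k·(2 − 4) = (6)·2^k. Since 2 | h(k) by the inductive hypothesis, 2 | 4·h(k); and 2 | 6 since 6 = 2·3. Therefore 2 | h(k+1).
Hence, by induction on t, the claim holds for every t ≥ 1.
Therefore the largest such d is 2.

d = 2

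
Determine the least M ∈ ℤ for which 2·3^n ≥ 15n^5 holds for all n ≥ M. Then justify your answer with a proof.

M = 14

At n = 13: 3188646 < 5569395, so the inequality fails and M ≥ 14. We prove 2·3^n ≥ 15n^5 for all n ≥ 14.
For the base case n = 14: 2·3^n = 9565938 and 15n^5 = 8067360, so 9565938 ≥ 8067360.
Inductive step: suppose the statement holds for some i ≥ 14, so 2·3^i ≥ 15i^5.
Then 2·3^(i + 1) = 3·(2·3^i) ≥ 3·(15i^5).
Also, for i ≥ 14 we have 3·(15i^5) ≥ 15(i+1)^5, since 3 ≥ (1 + 1/i)^5 for all i ≥ 14.
Combining, 2·3^(i + 1) ≥ 15(i+1)^5.
This completes the induction.
Hence the smallest such M is 14.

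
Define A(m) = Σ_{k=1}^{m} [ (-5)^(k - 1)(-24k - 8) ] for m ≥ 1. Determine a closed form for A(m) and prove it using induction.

We claim A(m) = 2(-5)^m(2m + 1) - 2 for all m ≥ 1.
For the base case m = 1: A(1) = -32, and the closed form gives -32. They agree.
Inductive step: suppose the statement holds for some k ≥ 1, so A(k) = 2(-5)^k(2k + 1) - 2.
Then A(k+1) = A(k) + ((-5)^k(-24k - 32)) = (2(-5)^k(2k + 1) - 2) + ((-5)^k(-24k - 32)).
Simplifying, A(k+1) = -20(-5)^k·k - 30(-5)^k - 2 = 2(-5)^(k+1)(2(k+1) + 1) - 2,
which is the closed form with m = k+1.
This completes the induction.

A(m) = 2(-5)^m(2m + 1) - 2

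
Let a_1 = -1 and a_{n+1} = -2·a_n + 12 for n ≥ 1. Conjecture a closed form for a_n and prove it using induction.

a_n = -5(-2)^(n - 1) + 4

Computing the first terms: a_1 = -1, a_2 = 14, a_3 = -16. This suggests a_n = -5(-2)^(n - 1) + 4.
Base case (n = 1): the formula gives -1 = -1 = a_1.
For the inductive step, assume it holds for an arbitrary p ≥ 1, so a_p = -5(-2)^(p - 1) + 4.
Then a_{p+1} = -2·a_p + 12 = -2·(-5(-2)^(p - 1) + 4) + 12 = -5(-2)^p + 4 = -5(-2)^((p+1) - 1) + 4,
which is the claimed formula at n = p+1.
By the principle of mathematical induction, the result holds for all n ≥ 1.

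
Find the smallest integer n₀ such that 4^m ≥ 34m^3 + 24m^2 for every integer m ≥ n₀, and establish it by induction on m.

n₀ = 7

At m = 6: 4096 < 8208, so the inequality fails and n₀ ≥ 7. We prove 4^m ≥ 34m^3 + 24m^2 for all m ≥ 7.
When m = 7: 4^m = 16384 and 34m^3 + 24m^2 = 12838, so 16384 ≥ 12838.
Suppose the result is true for m = i, so 4^i ≥ 34i^3 + 24i^2.
Then 4^(i + 1) = 4·(4^i) ≥ 4·(34i^3 + 24i^2).
Also, for i ≥ 7 we have 4·(34i^3 + 24i^2) ≥ 34(i+1)^3 + 24(i+1)^2, since 4·(34i^3 + 24i^2) − (34(i+1)^3 + 24(i+1)^2) = 102i^3 - 30i^2 - 150i - 58, which is nonnegative for all i ≥ 7.
Combining, 4^(i + 1) ≥ 34(i+1)^3 + 24(i+1)^2.
By induction, the statement is established for all m ≥ 7.
Hence the smallest such n₀ is 7.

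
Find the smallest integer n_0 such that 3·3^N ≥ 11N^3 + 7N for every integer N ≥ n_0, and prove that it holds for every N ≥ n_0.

At N = 6: 2187 < 2418, so the inequality fails and n_0 ≥ 7. We prove 3·3^N ≥ 11N^3 + 7N for all N ≥ 7.
Base step (N = 7): 3·3^N = 6561 and 11N^3 + 7N = 3822, so 6561 ≥ 3822.
Suppose the result is true for N = r, so 3·3^r ≥ 11r^3 + 7r.
Then 3·3^(r + 1) = 3·(3·3^r) ≥ 3·(11r^3 + 7r).
Also, for r ≥ 7 we have 3·(11r^3 + 7r) ≥ 11(r+1)^3 + 7(r+1), since 3·(11r^3 + 7r) − (11(r+1)^3 + 7(r+1)) = 22r^3 - 33r^2 - 19r - 18, which is nonnegative for all r ≥ 7.
Combining, 3·3^(r + 1) ≥ 11(r+1)^3 + 7(r+1).
By induction, the statement is established for all N ≥ 7.
Hence the smallest such n_0 is 7.

n_0 = 7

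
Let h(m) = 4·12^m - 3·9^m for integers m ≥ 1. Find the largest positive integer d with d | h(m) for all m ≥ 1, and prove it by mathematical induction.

d = 3

Computing the first values: h(1) = 21 and h(2) = 333; gcd(21, 333) = 3, so d ≤ 3.
We prove 3 | 4·12^m - 3·9^m for all m ≥ 1 by induction on m.
Base case (m = 1): h(1) = 21 = 3·(7), so 3 | h(1).
Inductive step: assume the claim holds for m = j, i.e. 3 | h(j). Then
h(j+1) − 12·h(j) = (4·12^(j+1) - 3·9^(j+1)) − 12·(4·12^j - 3·9^j) = (-3)·9^j·(9 − 12) = (9)·9^j. Since 3 | h(j) by the inductive hypothesis, 3 | 12·h(j); and 3 | 9 since 9 = 3·3. Therefore 3 | h(j+1).
By the principle of mathematical induction, the result holds for all m ≥ 1.
Therefore the largest such d is 3.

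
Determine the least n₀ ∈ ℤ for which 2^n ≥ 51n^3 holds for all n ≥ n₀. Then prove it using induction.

n₀ = 19

At n = 18: 262144 < 297432, so the inequality fails and n₀ ≥ 19. We prove 2^n ≥ 51n^3 for all n ≥ 19.
Base step (n = 19): 2^n = 524288 and 51n^3 = 349809, so 524288 ≥ 349809.
For the inductive step, assume it holds for an arbitrary j ≥ 19, so 2^j ≥ 51j^3.
Then 2^(j + 1) = 2·(2^j) ≥ 2·(51j^3).
Also, for j ≥ 19 we have 2·(51j^3) ≥ 51(j+1)^3, since 2 ≥ (1 + 1/j)^3 for all j ≥ 19.
Combining, 2^(j + 1) ≥ 51(j+1)^3.
By the principle of mathematical induction, the result holds for all n ≥ 19.
Hence the smallest such n₀ is 19.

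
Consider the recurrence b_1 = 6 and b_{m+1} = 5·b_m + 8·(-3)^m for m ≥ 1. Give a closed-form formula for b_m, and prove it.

b_m = -(-3)^m + 3·5^(m - 1)

Computing the first terms: b_1 = 6, b_2 = 6, b_3 = 102. This suggests b_m = -(-3)^m + 3·5^(m - 1).
For the base case m = 1: the formula gives 6 = 6 = b_1.
For the inductive step, assume it holds for an arbitrary i ≥ 1, so b_i = -(-3)^i + 3·5^(i - 1).
Then b_{i+1} = 5·b_i + 8·(-3)^i = 5·(-(-3)^i + 3·5^(i - 1)) + 8·(-3)^i = -(-3)^(i + 1) + 3·5^i = -(-3)^(i+1) + 3·5^((i+1) - 1),
which is the claimed formula at m = i+1.
By induction, the statement is established for all m ≥ 1.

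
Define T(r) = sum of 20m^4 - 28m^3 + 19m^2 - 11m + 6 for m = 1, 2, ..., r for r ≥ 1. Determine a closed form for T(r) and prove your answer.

T(r) = r(4r^4 + 3r^3 - r^2 - 3r + 3)

We claim T(r) = r(4r^4 + 3r^3 - r^2 - 3r + 3) for all r ≥ 1.
Base case (r = 1): T(1) = 6, and the closed form gives 6. They agree.
Suppose the result is true for r = m, so T(m) = m(4m^4 + 3m^3 - m^2 - 3m + 3).
Then T(m+1) = T(m) + (20m^4 + 52m^3 + 55m^2 + 23m + 6) = (m(4m^4 + 3m^3 - m^2 - 3m + 3)) + (20m^4 + 52m^3 + 55m^2 + 23m + 6).
Simplifying, T(m+1) = (m + 1)(4m^4 + 19m^3 + 32m^2 + 20m + 6) = (m+1)(4(m+1)^4 + 3(m+1)^3 - (m+1)^2 - 3(m+1) + 3),
which is the closed form with r = m+1.
Hence, by induction on r, the claim holds for every r ≥ 1.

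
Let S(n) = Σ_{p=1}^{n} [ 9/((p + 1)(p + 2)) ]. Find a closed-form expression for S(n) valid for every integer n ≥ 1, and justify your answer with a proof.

We claim S(n) = 9n/(2(n + 2)) for all n ≥ 1.
When n = 1: S(1) = 3/2, and the closed form gives 3/2. They agree.
Inductive step: suppose the statement holds for some p ≥ 1, so S(p) = 9p/(2(p + 2)).
Then S(p+1) = S(p) + (9/((p + 2)(p + 3))) = (9p/(2(p + 2))) + (9/((p + 2)(p + 3))).
Simplifying, S(p+1) = 9(p + 1)/(2(p + 3)) = 9(p+1)/(2((p+1) + 2)),
which is the closed form with n = p+1.
This completes the induction.

S(n) = 9n/(2(n + 2))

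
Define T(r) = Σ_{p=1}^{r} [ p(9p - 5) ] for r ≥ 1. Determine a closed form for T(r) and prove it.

We claim T(r) = r(r + 1)(3r - 1) for all r ≥ 1.
For the base case r = 1: T(1) = 4, and the closed form gives 4. They agree.
For the inductive step, assume it holds for an arbitrary p ≥ 1, so T(p) = p(3p^2 + 2p - 1).
Then T(p+1) = T(p) + ((p + 1)(9p + 4)) = (p(3p^2 + 2p - 1)) + ((p + 1)(9p + 4)).
Simplifying, T(p+1) = (p + 1)(p + 2)(3p + 2) = (p+1)((p+1) + 1)(3(p+1) - 1),
which is the closed form with r = p+1.
By the principle of mathematical induction, the result holds for all r ≥ 1.

T(r) = r(r + 1)(3r - 1)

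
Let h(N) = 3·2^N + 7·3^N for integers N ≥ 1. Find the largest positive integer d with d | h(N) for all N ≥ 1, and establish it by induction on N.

d = 3

Computing the first values: h(1) = 27 and h(2) = 75; gcd(27, 75) = 3, so d ≤ 3.
We prove 3 | 3·2^N + 7·3^N for all N ≥ 1 by induction on N.
For the base case N = 1: h(1) = 27 = 3·(9), so 3 | h(1).
Inductive step: assume the claim holds for N = m, i.e. 3 | h(m). Then
h(m+1) − 3·h(m) = (3·2^(m+1) + 7·3^(m+1)) − 3·(3·2^m + 7·3^m) = (3)·2^m·(2 − 3) = (-3)·2^m. Since 3 | h(m) by the inductive hypothesis, 3 | 3·h(m); and 3 | -3 since -3 = 3·-1. Therefore 3 | h(m+1).
Hence, by induction on N, the claim holds for every N ≥ 1.
Therefore the largest such d is 3.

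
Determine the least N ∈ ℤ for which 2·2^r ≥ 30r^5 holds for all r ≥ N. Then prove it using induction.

N = 28

At r = 27: 268435456 < 430467210, so the inequality fails and N ≥ 28. We prove 2·2^r ≥ 30r^5 for all r ≥ 28.
When r = 28: 2·2^r = 536870912 and 30r^5 = 516311040, so 536870912 ≥ 516311040.
Inductive step: suppose the statement holds for some i ≥ 28, so 2·2^i ≥ 30i^5.
Then 2·2^(i + 1) = 2·(2·2^i) ≥ 2·(30i^5).
Also, for i ≥ 28 we have 2·(30i^5) ≥ 30(i+1)^5, since 2 ≥ (1 + 1/i)^5 for all i ≥ 28.
Combining, 2·2^(i + 1) ≥ 30(i+1)^5.
By induction, the statement is established for all r ≥ 28.
Hence the smallest such N is 28.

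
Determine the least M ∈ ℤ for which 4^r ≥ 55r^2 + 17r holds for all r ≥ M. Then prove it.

At r = 5: 1024 < 1460, so the inequality fails and M ≥ 6. We prove 4^r ≥ 55r^2 + 17r for all r ≥ 6.
For the base case r = 6: 4^r = 4096 and 55r^2 + 17r = 2082, so 4096 ≥ 2082.
Suppose the result is true for r = j, so 4^j ≥ 55j^2 + 17j.
Then 4^(j + 1) = 4·(4^j) ≥ 4·(55j^2 + 17j).
Also, for j ≥ 6 we have 4·(55j^2 + 17j) ≥ 55(j+1)^2 + 17(j+1), since 4·(55j^2 + 17j) − (55(j+1)^2 + 17(j+1)) = 165j^2 - 59j - 72, which is nonnegative for all j ≥ 6.
Combining, 4^(j + 1) ≥ 55(j+1)^2 + 17(j+1).
This completes the induction.
Hence the smallest such M is 6.

M = 6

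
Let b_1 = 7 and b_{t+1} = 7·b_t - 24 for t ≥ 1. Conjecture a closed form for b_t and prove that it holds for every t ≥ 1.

b_t = 3·7^(t - 1) + 4

Computing the first terms: b_1 = 7, b_2 = 25, b_3 = 151. This suggests b_t = 3·7^(t - 1) + 4.
Base case (t = 1): the formula gives 7 = 7 = b_1.
Inductive step: suppose the statement holds for some m ≥ 1, so b_m = 3·7^(m - 1) + 4.
Then b_{m+1} = 7·b_m - 24 = 7·(3·7^(m - 1) + 4) - 24 = 3·7^m + 4 = 3·7^((m+1) - 1) + 4,
which is the claimed formula at t = m+1.
By the principle of mathematical induction, the result holds for all t ≥ 1.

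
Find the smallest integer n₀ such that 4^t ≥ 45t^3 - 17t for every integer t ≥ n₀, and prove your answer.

n₀ = 7

At t = 6: 4096 < 9618, so the inequality fails and n₀ ≥ 7. We prove 4^t ≥ 45t^3 - 17t for all t ≥ 7.
Base case (t = 7): 4^t = 16384 and 45t^3 - 17t = 15316, so 16384 ≥ 15316.
Inductive step: suppose the statement holds for some i ≥ 7, so 4^i ≥ 45i^3 - 17i.
Then 4^(i + 1) = 4·(4^i) ≥ 4·(45i^3 - 17i).
Also, for i ≥ 7 we have 4·(45i^3 - 17i) ≥ 45(i+1)^3 - 17(i+1), since 4·(45i^3 - 17i) − (45(i+1)^3 - 17(i+1)) = 135i^3 - 135i^2 - 186i - 28, which is nonnegative for all i ≥ 7.
Combining, 4^(i + 1) ≥ 45(i+1)^3 - 17(i+1).
Hence, by induction on t, the claim holds for every t ≥ 7.
Hence the smallest such n₀ is 7.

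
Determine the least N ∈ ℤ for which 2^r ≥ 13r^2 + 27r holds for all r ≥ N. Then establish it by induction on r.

At r = 10: 1024 < 1570, so the inequality fails and N ≥ 11. We prove 2^r ≥ 13r^2 + 27r for all r ≥ 11.
Base step (r = 11): 2^r = 2048 and 13r^2 + 27r = 1870, so 2048 ≥ 1870.
Suppose the result is true for r = k, so 2^k ≥ 13k^2 + 27k.
Then 2^(k + 1) = 2·(2^k) ≥ 2·(13k^2 + 27k).
Also, for k ≥ 11 we have 2·(13k^2 + 27k) ≥ 13(k+1)^2 + 27(k+1), since 2·(13k^2 + 27k) − (13(k+1)^2 + 27(k+1)) = 13k^2 + k - 40, which is nonnegative for all k ≥ 11.
Combining, 2^(k + 1) ≥ 13(k+1)^2 + 27(k+1).
Hence, by induction on r, the claim holds for every r ≥ 11.
Hence the smallest such N is 11.

N = 11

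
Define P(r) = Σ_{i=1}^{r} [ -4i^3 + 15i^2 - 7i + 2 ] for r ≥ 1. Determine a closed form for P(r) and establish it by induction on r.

We claim P(r) = -r(r^3 - 3r^2 - 3r - 1) for all r ≥ 1.
Base case (r = 1): P(1) = 6, and the closed form gives 6. They agree.
Inductive step: assume the claim holds for r = i, so P(i) = i(-i^3 + 3i^2 + 3i + 1).
Then P(i+1) = P(i) + (-4i^3 + 3i^2 + 11i + 6) = (i(-i^3 + 3i^2 + 3i + 1)) + (-4i^3 + 3i^2 + 11i + 6).
Simplifying, P(i+1) = -(i + 1)(i^3 - 6i - 6) = -(i+1)((i+1)^3 - 3(i+1)^2 - 3(i+1) - 1),
which is the closed form with r = i+1.
By the principle of mathematical induction, the result holds for all r ≥ 1.

P(r) = -r(r^3 - 3r^2 - 3r - 1)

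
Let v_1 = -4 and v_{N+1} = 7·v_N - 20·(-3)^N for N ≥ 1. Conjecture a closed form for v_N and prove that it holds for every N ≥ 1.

Computing the first terms: v_1 = -4, v_2 = 32, v_3 = 44. This suggests v_N = 2(-3)^N + 2·7^(N - 1).
When N = 1: the formula gives -4 = -4 = v_1.
Inductive step: suppose the statement holds for some p ≥ 1, so v_p = 2(-3)^p + 2·7^(p - 1).
Then v_{p+1} = 7·v_p - 20·(-3)^p = 7·(2(-3)^p + 2·7^(p - 1)) - 20·(-3)^p = 2(-3)^(p + 1) + 2·7^p = 2(-3)^(p+1) + 2·7^((p+1) - 1),
which is the claimed formula at N = p+1.
By induction, the statement is established for all N ≥ 1.

v_N = 2(-3)^N + 2·7^(N - 1)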